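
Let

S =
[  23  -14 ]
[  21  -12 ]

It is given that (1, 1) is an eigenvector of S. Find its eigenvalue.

9

Compute Sv: S·(1, 1) = (9, 9).
Since Sv = λv, compare component 1: 9 = λ·1, so λ = 9.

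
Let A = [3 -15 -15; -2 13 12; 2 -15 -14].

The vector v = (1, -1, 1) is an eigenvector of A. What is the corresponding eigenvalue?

Compute Av: A·(1, -1, 1) = (3, -3, 3).
Since Av = λv, compare component 1: 3 = λ·1, so λ = 3.

3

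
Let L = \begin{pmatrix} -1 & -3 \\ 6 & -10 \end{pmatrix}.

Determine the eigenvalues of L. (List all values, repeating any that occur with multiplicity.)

-7, -4

det(L - λI) = (-1 - λ)(-10 - λ) - (-3)·(6) = λ^2 + 11λ + 28.
This factors as (λ + 7)·(λ + 4) = 0.
Eigenvalues: -7, -4.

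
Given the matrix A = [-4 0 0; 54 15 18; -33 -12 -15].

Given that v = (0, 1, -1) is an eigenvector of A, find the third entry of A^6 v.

-729

First find the eigenvalue: Av = (0, -3, 3) = -3·(0, 1, -1), so λ = -3.
Then A^6 v = λ^6·v = (-3)^6·(0, 1, -1) = 729·(0, 1, -1) = (0, 729, -729).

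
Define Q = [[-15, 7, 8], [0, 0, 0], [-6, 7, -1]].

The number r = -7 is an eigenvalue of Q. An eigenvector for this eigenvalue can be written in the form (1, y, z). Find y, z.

We need (Q + 7I)v = 0.
Q + 7I = [[-8, 7, 8], [0, 7, 0], [-6, 7, 6]].
Row 1: (-8)·1 + (7)·y + (8)·z = 0
Row 2: (0)·1 + (7)·y + (0)·z = 0
Row 3: (-6)·1 + (7)·y + (6)·z = 0
Solving gives y = 0, z = 1.
Check: Q·(1, 0, 1) = (-7, 0, -7) = -7·(1, 0, 1).

0, 1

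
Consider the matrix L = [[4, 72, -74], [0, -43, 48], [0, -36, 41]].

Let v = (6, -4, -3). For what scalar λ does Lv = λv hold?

Compute Lv: L·(6, -4, -3) = (-42, 28, 21).
Since Lv = λv, compare component 1: -42 = λ·6, so λ = -7.

-7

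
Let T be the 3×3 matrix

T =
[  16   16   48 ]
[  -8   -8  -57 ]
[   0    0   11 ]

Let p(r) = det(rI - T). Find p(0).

p(0) = det(0·I − T) = det(−T) = (−1)^3·det(T).
det(T) = 0, so p(0) = 0.

0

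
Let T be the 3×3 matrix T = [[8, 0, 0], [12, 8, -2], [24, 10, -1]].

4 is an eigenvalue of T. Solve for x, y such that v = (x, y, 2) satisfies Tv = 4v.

We need (T - 4I)v = 0.
T - 4I = [[4, 0, 0], [12, 4, -2], [24, 10, -5]].
Row 1: (4)·x + (0)·y + (0)·2 = 0
Row 2: (12)·x + (4)·y + (-2)·2 = 0
Row 3: (24)·x + (10)·y + (-5)·2 = 0
Solving gives x = 0, y = 1.
Check: T·(0, 1, 2) = (0, 4, 8) = 4·(0, 1, 2).

0, 1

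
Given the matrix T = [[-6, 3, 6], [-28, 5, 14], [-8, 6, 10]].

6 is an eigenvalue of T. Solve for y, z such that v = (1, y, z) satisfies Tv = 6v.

0, 2

We need (T - 6I)v = 0.
T - 6I = [[-12, 3, 6], [-28, -1, 14], [-8, 6, 4]].
Row 1: (-12)·1 + (3)·y + (6)·z = 0
Row 2: (-28)·1 + (-1)·y + (14)·z = 0
Row 3: (-8)·1 + (6)·y + (4)·z = 0
Solving gives y = 0, z = 2.
Check: T·(1, 0, 2) = (6, 0, 12) = 6·(1, 0, 2).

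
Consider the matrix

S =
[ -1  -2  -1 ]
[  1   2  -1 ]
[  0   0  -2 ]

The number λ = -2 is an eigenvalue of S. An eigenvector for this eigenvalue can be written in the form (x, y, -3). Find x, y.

We need (S + 2I)v = 0.
S + 2I = [[1, -2, -1], [1, 4, -1], [0, 0, 0]].
Row 1: (1)·x + (-2)·y + (-1)·-3 = 0
Row 2: (1)·x + (4)·y + (-1)·-3 = 0
Row 3: (0)·x + (0)·y + (0)·-3 = 0
Solving gives x = -3, y = 0.
Check: S·(-3, 0, -3) = (6, 0, 6) = -2·(-3, 0, -3).

-3, 0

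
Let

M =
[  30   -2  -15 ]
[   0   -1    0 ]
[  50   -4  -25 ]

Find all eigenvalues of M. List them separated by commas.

-1, 0, 5

Set up det(lambda·I - M) = 0.
Expanding the 3×3 determinant: p(lambda) = lambda^3 - 4·lambda^2 - 5·lambda.
Since p(5) = 0, lambda = 5 is a root.
Dividing by (lambda - 5) leaves lambda^2 + lambda.
The quadratic factors as (lambda + 1)·lambda.
Eigenvalues: -1, 0, 5.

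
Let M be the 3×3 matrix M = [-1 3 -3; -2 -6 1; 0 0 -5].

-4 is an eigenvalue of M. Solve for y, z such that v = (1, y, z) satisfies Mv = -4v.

We need (M + 4I)v = 0.
M + 4I = [[3, 3, -3], [-2, -2, 1], [0, 0, -1]].
Row 1: (3)·1 + (3)·y + (-3)·z = 0
Row 2: (-2)·1 + (-2)·y + (1)·z = 0
Row 3: (0)·1 + (0)·y + (-1)·z = 0
Solving gives y = -1, z = 0.
Check: M·(1, -1, 0) = (-4, 4, 0) = -4·(1, -1, 0).

-1, 0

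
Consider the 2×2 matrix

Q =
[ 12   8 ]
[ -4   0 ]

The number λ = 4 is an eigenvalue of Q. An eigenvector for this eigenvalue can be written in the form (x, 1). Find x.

We need (Q - 4I)v = 0.
Q - 4I = [[8, 8], [-4, -4]].
Row 1: (8)·x + (8)·1 = 0
Row 2: (-4)·x + (-4)·1 = 0
Solving gives x = -1.
Check: Q·(-1, 1) = (-4, 4) = 4·(-1, 1).

-1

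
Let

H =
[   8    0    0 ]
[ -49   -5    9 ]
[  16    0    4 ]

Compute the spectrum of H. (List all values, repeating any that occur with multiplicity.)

-5, 4, 8

Set up det(sI - H) = 0.
Expanding along the first row, p(s) = s^3 - 7s^2 - 28s + 160.
Rational-root test: s = -5 gives p(-5) = 0.
Dividing by (s + 5) leaves s^2 - 12s + 32.
The quadratic factors as (s - 4)·(s - 8).
Eigenvalues: -5, 4, 8.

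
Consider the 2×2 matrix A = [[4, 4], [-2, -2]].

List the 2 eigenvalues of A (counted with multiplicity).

0, 2

det(A - lambda·I) = (4 - lambda)(-2 - lambda) - (4)·(-2) = lambda^2 - 2·lambda.
This factors as lambda·(lambda - 2) = 0.
Eigenvalues: 0, 2.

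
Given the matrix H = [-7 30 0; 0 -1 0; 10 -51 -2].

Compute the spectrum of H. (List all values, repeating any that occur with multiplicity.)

-7, -2, -1

Compute the characteristic polynomial p(t) = det(tI - H).
Cofactor expansion gives p(t) = t^3 + 10t^2 + 23t + 14.
Since p(-7) = 0, t = -7 is a root.
Factor out (t + 7): p(t) = (t + 7)·(t^2 + 3t + 2).
The quadratic factors as (t + 2)·(t + 1).
Eigenvalues: -7, -2, -1.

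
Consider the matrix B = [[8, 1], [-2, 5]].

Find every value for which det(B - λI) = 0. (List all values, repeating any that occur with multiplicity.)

6, 7

det(B - lambda·I) = (8 - lambda)(5 - lambda) - (1)·(-2) = lambda^2 - 13·lambda + 42.
This factors as (lambda - 6)·(lambda - 7) = 0.
Eigenvalues: 6, 7.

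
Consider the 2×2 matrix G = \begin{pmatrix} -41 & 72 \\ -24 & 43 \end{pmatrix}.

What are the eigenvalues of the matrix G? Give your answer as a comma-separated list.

det(G - λI) = (-41 - λ)(43 - λ) - (72)·(-24) = λ^2 - 2λ - 35.
This factors as (λ + 5)·(λ - 7) = 0.
Eigenvalues: -5, 7.

-5, 7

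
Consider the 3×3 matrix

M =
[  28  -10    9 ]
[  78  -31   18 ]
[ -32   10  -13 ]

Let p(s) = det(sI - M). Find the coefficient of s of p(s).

59

p(s) = s^3 + 16s^2 + 59s + 44.
The coefficient of s is 59.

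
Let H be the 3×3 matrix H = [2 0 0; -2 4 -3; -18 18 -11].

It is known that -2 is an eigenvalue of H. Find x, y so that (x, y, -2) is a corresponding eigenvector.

0, -1

We need (H + 2I)v = 0.
H + 2I = [[4, 0, 0], [-2, 6, -3], [-18, 18, -9]].
Row 1: (4)·x + (0)·y + (0)·-2 = 0
Row 2: (-2)·x + (6)·y + (-3)·-2 = 0
Row 3: (-18)·x + (18)·y + (-9)·-2 = 0
Solving gives x = 0, y = -1.
Check: H·(0, -1, -2) = (0, 2, 4) = -2·(0, -1, -2).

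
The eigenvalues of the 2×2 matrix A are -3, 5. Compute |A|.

-15

det(A) is the product of the eigenvalues: (-3) · (5) = -15.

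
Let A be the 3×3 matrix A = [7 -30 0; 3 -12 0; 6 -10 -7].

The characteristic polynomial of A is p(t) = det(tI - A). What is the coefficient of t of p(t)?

p(t) = t^3 + 12t^2 + 41t + 42.
The coefficient of t is 41.

41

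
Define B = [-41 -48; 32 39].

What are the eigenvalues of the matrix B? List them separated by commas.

-9, 7

det(B - λI) = (-41 - λ)(39 - λ) - (-48)·(32) = λ^2 + 2λ - 63.
This factors as (λ + 9)·(λ - 7) = 0.
Eigenvalues: -9, 7.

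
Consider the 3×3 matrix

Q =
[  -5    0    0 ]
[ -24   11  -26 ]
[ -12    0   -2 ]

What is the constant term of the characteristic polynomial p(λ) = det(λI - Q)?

-110

p(0) = det(0·I − Q) = det(−Q) = (−1)^3·det(Q).
det(Q) = 110, so p(0) = -110.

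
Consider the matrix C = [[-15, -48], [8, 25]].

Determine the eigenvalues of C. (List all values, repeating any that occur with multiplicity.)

1, 9

det(C - λI) = (-15 - λ)(25 - λ) - (-48)·(8) = λ^2 - 10λ + 9.
This factors as (λ - 1)·(λ - 9) = 0.
Eigenvalues: 1, 9.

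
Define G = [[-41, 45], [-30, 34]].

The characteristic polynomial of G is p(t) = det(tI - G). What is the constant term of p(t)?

p(t) = t^2 + 7t - 44.
The constant term is -44.

-44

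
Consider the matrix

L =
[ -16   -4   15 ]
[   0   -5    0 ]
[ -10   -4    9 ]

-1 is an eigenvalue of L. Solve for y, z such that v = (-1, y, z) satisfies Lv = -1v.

We need (L + 1I)v = 0.
L + 1I = [[-15, -4, 15], [0, -4, 0], [-10, -4, 10]].
Row 1: (-15)·-1 + (-4)·y + (15)·z = 0
Row 2: (0)·-1 + (-4)·y + (0)·z = 0
Row 3: (-10)·-1 + (-4)·y + (10)·z = 0
Solving gives y = 0, z = -1.
Check: L·(-1, 0, -1) = (1, 0, 1) = -1·(-1, 0, -1).

0, -1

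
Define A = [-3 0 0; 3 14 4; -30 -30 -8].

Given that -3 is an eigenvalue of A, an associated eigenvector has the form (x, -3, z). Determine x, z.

We need (A + 3I)v = 0.
A + 3I = [[0, 0, 0], [3, 17, 4], [-30, -30, -5]].
Row 1: (0)·x + (0)·-3 + (0)·z = 0
Row 2: (3)·x + (17)·-3 + (4)·z = 0
Row 3: (-30)·x + (-30)·-3 + (-5)·z = 0
Solving gives x = 1, z = 12.
Check: A·(1, -3, 12) = (-3, 9, -36) = -3·(1, -3, 12).

1, 12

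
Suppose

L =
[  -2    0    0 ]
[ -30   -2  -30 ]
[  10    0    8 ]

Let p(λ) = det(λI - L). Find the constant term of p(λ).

p(λ) = λ^3 - 4λ^2 - 28λ - 32.
The constant term is -32.

-32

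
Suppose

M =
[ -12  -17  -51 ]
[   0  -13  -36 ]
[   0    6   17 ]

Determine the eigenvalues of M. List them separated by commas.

-12, -1, 5

Set up det(λI - M) = 0.
Cofactor expansion gives p(λ) = λ^3 + 8λ^2 - 53λ - 60.
Rational-root test: λ = -1 gives p(-1) = 0.
Factor out (λ + 1): p(λ) = (λ + 1)·(λ^2 + 7λ - 60).
The quadratic factors as (λ + 12)·(λ - 5).
Eigenvalues: -12, -1, 5.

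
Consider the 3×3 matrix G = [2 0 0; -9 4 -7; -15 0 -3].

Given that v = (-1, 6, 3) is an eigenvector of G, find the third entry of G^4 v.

48

First find the eigenvalue: Gv = (-2, 12, 6) = 2·(-1, 6, 3), so λ = 2.
Then G^4 v = λ^4·v = 2^4·(-1, 6, 3) = 16·(-1, 6, 3) = (-16, 96, 48).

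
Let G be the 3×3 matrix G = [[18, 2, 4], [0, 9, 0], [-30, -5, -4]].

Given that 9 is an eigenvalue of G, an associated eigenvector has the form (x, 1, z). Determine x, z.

We need (G - 9I)v = 0.
G - 9I = [[9, 2, 4], [0, 0, 0], [-30, -5, -13]].
Row 1: (9)·x + (2)·1 + (4)·z = 0
Row 2: (0)·x + (0)·1 + (0)·z = 0
Row 3: (-30)·x + (-5)·1 + (-13)·z = 0
Solving gives x = 2, z = -5.
Check: G·(2, 1, -5) = (18, 9, -45) = 9·(2, 1, -5).

2, -5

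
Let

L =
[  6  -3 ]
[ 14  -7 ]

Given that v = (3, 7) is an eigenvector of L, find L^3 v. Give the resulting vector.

(-3, -7)

First find the eigenvalue: Lv = (-3, -7) = -1·(3, 7), so λ = -1.
Then L^3 v = λ^3·v = (-1)^3·(3, 7) = -1·(3, 7) = (-3, -7).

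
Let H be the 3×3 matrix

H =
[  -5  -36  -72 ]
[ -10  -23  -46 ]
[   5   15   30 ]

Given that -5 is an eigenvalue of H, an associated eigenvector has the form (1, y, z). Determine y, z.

2, -1

We need (H + 5I)v = 0.
H + 5I = [[0, -36, -72], [-10, -18, -46], [5, 15, 35]].
Row 1: (0)·1 + (-36)·y + (-72)·z = 0
Row 2: (-10)·1 + (-18)·y + (-46)·z = 0
Row 3: (5)·1 + (15)·y + (35)·z = 0
Solving gives y = 2, z = -1.
Check: H·(1, 2, -1) = (-5, -10, 5) = -5·(1, 2, -1).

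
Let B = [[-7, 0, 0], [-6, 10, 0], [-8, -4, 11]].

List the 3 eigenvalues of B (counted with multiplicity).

-7, 10, 11

B is lower triangular, so its eigenvalues are the diagonal entries.
Diagonal: -7, 10, 11.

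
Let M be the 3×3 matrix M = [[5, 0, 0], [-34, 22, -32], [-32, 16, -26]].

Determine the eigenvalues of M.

-10, 5, 6

Set up det(λI - M) = 0.
Expanding the 3×3 determinant: p(λ) = λ^3 - λ^2 - 80λ + 300.
Since p(6) = 0, λ = 6 is a root.
Factor out (λ - 6): p(λ) = (λ - 6)·(λ^2 + 5λ - 50).
The quadratic factors as (λ + 10)·(λ - 5).
Eigenvalues: -10, 5, 6.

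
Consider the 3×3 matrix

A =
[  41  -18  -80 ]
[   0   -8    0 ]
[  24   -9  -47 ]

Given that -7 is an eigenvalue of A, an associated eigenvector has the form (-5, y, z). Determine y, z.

0, -3

We need (A + 7I)v = 0.
A + 7I = [[48, -18, -80], [0, -1, 0], [24, -9, -40]].
Row 1: (48)·-5 + (-18)·y + (-80)·z = 0
Row 2: (0)·-5 + (-1)·y + (0)·z = 0
Row 3: (24)·-5 + (-9)·y + (-40)·z = 0
Solving gives y = 0, z = -3.
Check: A·(-5, 0, -3) = (35, 0, 21) = -7·(-5, 0, -3).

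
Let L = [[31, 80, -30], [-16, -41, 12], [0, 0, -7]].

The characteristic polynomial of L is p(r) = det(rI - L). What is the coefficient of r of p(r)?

p(r) = r^3 + 17r^2 + 79r + 63.
The coefficient of r is 79.

79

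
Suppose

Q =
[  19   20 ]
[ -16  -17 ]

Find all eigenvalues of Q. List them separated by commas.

det(Q - sI) = (19 - s)(-17 - s) - (20)·(-16) = s^2 - 2s - 3.
This factors as (s + 1)·(s - 3) = 0.
Eigenvalues: -1, 3.

-1, 3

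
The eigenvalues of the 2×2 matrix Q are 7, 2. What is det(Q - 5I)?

If Q has eigenvalues 7, 2, then Q - 5I has eigenvalues 2, -3.
det(Q - 5I) = (2) · (-3) = -6.

-6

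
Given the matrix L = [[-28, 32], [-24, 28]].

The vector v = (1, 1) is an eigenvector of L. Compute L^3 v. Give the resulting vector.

First find the eigenvalue: Lv = (4, 4) = 4·(1, 1), so λ = 4.
Then L^3 v = λ^3·v = 4^3·(1, 1) = 64·(1, 1) = (64, 64).

(64, 64)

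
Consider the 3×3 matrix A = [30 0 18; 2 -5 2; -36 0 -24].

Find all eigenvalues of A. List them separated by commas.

The characteristic polynomial is p(r) = det(rI - A).
Expanding the 3×3 determinant: p(r) = r^3 - r^2 - 102r - 360.
Rational-root test: r = -6 gives p(-6) = 0.
Factor out (r + 6): p(r) = (r + 6)·(r^2 - 7r - 60).
The quadratic factors as (r + 5)·(r - 12).
Eigenvalues: -6, -5, 12.

-6, -5, 12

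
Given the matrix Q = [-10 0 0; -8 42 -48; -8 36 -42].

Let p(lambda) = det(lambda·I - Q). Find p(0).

p(0) = det(0·I − Q) = det(−Q) = (−1)^3·det(Q).
det(Q) = 360, so p(0) = -360.

-360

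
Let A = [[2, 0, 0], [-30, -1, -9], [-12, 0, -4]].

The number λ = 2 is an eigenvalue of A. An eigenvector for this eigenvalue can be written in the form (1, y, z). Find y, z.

We need (A - 2I)v = 0.
A - 2I = [[0, 0, 0], [-30, -3, -9], [-12, 0, -6]].
Row 1: (0)·1 + (0)·y + (0)·z = 0
Row 2: (-30)·1 + (-3)·y + (-9)·z = 0
Row 3: (-12)·1 + (0)·y + (-6)·z = 0
Solving gives y = -4, z = -2.
Check: A·(1, -4, -2) = (2, -8, -4) = 2·(1, -4, -2).

-4, -2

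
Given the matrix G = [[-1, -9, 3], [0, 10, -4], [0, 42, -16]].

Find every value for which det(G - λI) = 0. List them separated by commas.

-4, -2, -1

The characteristic polynomial is p(r) = det(rI - G).
Expanding the 3×3 determinant: p(r) = r^3 + 7r^2 + 14r + 8.
Since p(-1) = 0, r = -1 is a root.
Factor out (r + 1): p(r) = (r + 1)·(r^2 + 6r + 8).
The quadratic factors as (r + 4)·(r + 2).
Eigenvalues: -4, -2, -1.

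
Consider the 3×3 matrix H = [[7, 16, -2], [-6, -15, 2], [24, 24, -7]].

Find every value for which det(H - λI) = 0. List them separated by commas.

Compute the characteristic polynomial p(s) = det(sI - H).
Expanding the 3×3 determinant: p(s) = s^3 + 15s^2 + 47s - 63.
Since p(-7) = 0, s = -7 is a root.
Factor out (s + 7): p(s) = (s + 7)·(s^2 + 8s - 9).
The quadratic factors as (s + 9)·(s - 1).
Eigenvalues: -9, -7, 1.

-9, -7, 1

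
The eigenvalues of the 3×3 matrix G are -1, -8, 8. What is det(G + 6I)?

-140

If G has eigenvalues -1, -8, 8, then G + 6I has eigenvalues 5, -2, 14.
det(G + 6I) = (5) · (-2) · (14) = -140.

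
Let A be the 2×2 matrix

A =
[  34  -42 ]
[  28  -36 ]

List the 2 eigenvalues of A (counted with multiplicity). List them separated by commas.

det(A - λI) = (34 - λ)(-36 - λ) - (-42)·(28) = λ^2 + 2λ - 48.
This factors as (λ + 8)·(λ - 6) = 0.
Eigenvalues: -8, 6.

-8, 6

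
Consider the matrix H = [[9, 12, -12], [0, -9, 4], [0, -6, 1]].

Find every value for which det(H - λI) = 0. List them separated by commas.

-5, -3, 9

The characteristic polynomial is p(r) = det(rI - H).
Expanding along the first row, p(r) = r^3 - r^2 - 57r - 135.
Since p(-3) = 0, r = -3 is a root.
Dividing by (r + 3) leaves r^2 - 4r - 45.
The quadratic factors as (r + 5)·(r - 9).
Eigenvalues: -5, -3, 9.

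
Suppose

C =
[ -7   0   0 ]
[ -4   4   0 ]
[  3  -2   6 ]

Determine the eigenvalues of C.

-7, 4, 6

C is lower triangular, so its eigenvalues are the diagonal entries.
Diagonal: -7, 4, 6.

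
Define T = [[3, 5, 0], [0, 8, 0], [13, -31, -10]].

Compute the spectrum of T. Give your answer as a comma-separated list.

Set up det(rI - T) = 0.
Expanding along the first row, p(r) = r^3 - r^2 - 86r + 240.
Since p(3) = 0, r = 3 is a root.
Factor out (r - 3): p(r) = (r - 3)·(r^2 + 2r - 80).
The quadratic factors as (r + 10)·(r - 8).
Eigenvalues: -10, 3, 8.

-10, 3, 8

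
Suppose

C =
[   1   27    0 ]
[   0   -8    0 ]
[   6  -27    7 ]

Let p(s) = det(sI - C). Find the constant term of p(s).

p(s) = s^3 - 57s + 56.
The constant term is 56.

56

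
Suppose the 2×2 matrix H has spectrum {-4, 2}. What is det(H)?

det(H) is the product of the eigenvalues: (-4) · (2) = -8.

-8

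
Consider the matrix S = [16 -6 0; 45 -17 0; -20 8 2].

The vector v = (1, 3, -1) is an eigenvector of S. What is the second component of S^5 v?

-96

First find the eigenvalue: Sv = (-2, -6, 2) = -2·(1, 3, -1), so λ = -2.
Then S^5 v = λ^5·v = (-2)^5·(1, 3, -1) = -32·(1, 3, -1) = (-32, -96, 32).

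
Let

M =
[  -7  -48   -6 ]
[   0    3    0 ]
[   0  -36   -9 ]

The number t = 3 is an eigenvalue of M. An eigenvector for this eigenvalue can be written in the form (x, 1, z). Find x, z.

We need (M - 3I)v = 0.
M - 3I = [[-10, -48, -6], [0, 0, 0], [0, -36, -12]].
Row 1: (-10)·x + (-48)·1 + (-6)·z = 0
Row 2: (0)·x + (0)·1 + (0)·z = 0
Row 3: (0)·x + (-36)·1 + (-12)·z = 0
Solving gives x = -3, z = -3.
Check: M·(-3, 1, -3) = (-9, 3, -9) = 3·(-3, 1, -3).

-3, -3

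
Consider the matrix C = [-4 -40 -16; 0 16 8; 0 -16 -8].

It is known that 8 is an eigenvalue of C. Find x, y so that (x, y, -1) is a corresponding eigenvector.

-2, 1

We need (C - 8I)v = 0.
C - 8I = [[-12, -40, -16], [0, 8, 8], [0, -16, -16]].
Row 1: (-12)·x + (-40)·y + (-16)·-1 = 0
Row 2: (0)·x + (8)·y + (8)·-1 = 0
Row 3: (0)·x + (-16)·y + (-16)·-1 = 0
Solving gives x = -2, y = 1.
Check: C·(-2, 1, -1) = (-16, 8, -8) = 8·(-2, 1, -1).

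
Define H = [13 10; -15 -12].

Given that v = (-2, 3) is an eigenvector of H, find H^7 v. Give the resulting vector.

(256, -384)

First find the eigenvalue: Hv = (4, -6) = -2·(-2, 3), so λ = -2.
Then H^7 v = λ^7·v = (-2)^7·(-2, 3) = -128·(-2, 3) = (256, -384).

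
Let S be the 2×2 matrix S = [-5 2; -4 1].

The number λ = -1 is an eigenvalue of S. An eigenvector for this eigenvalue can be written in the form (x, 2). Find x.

1

We need (S + 1I)v = 0.
S + 1I = [[-4, 2], [-4, 2]].
Row 1: (-4)·x + (2)·2 = 0
Row 2: (-4)·x + (2)·2 = 0
Solving gives x = 1.
Check: S·(1, 2) = (-1, -2) = -1·(1, 2).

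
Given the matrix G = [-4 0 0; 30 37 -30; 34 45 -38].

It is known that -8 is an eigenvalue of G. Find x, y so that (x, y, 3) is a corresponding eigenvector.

0, 2

We need (G + 8I)v = 0.
G + 8I = [[4, 0, 0], [30, 45, -30], [34, 45, -30]].
Row 1: (4)·x + (0)·y + (0)·3 = 0
Row 2: (30)·x + (45)·y + (-30)·3 = 0
Row 3: (34)·x + (45)·y + (-30)·3 = 0
Solving gives x = 0, y = 2.
Check: G·(0, 2, 3) = (0, -16, -24) = -8·(0, 2, 3).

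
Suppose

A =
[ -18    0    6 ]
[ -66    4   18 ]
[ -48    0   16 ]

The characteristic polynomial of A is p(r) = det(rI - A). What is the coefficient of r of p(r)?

p(r) = r^3 - 2r^2 - 8r.
The coefficient of r is -8.

-8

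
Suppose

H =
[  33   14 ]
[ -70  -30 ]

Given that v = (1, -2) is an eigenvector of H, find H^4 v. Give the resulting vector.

(625, -1250)

First find the eigenvalue: Hv = (5, -10) = 5·(1, -2), so λ = 5.
Then H^4 v = λ^4·v = 5^4·(1, -2) = 625·(1, -2) = (625, -1250).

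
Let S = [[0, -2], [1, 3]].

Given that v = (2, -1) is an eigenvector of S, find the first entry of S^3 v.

2

First find the eigenvalue: Sv = (2, -1) = 1·(2, -1), so λ = 1.
Then S^3 v = λ^3·v = 1^3·(2, -1) = 1·(2, -1) = (2, -1).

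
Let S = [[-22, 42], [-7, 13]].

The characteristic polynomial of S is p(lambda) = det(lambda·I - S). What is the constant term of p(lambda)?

p(lambda) = lambda^2 + 9·lambda + 8.
The constant term is 8.

8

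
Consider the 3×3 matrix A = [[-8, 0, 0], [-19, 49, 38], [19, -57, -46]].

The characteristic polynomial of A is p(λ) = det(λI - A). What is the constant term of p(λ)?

p(λ) = λ^3 + 5λ^2 - 112λ - 704.
The constant term is -704.

-704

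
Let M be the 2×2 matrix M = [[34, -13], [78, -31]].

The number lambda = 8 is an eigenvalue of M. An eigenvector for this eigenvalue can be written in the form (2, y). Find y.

We need (M - 8I)v = 0.
M - 8I = [[26, -13], [78, -39]].
Row 1: (26)·2 + (-13)·y = 0
Row 2: (78)·2 + (-39)·y = 0
Solving gives y = 4.
Check: M·(2, 4) = (16, 32) = 8·(2, 4).

4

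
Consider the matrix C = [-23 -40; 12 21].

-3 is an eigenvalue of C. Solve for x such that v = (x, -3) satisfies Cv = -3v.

6

We need (C + 3I)v = 0.
C + 3I = [[-20, -40], [12, 24]].
Row 1: (-20)·x + (-40)·-3 = 0
Row 2: (12)·x + (24)·-3 = 0
Solving gives x = 6.
Check: C·(6, -3) = (-18, 9) = -3·(6, -3).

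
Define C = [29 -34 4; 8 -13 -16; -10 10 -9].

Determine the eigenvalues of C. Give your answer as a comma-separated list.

-5, 1, 11

Compute the characteristic polynomial p(λ) = det(λI - C).
Expanding along the first row, p(λ) = λ^3 - 7λ^2 - 49λ + 55.
Try λ = 1: p(1) = 0, so 1 is a root.
Factor out (λ - 1): p(λ) = (λ - 1)·(λ^2 - 6λ - 55).
The quadratic factors as (λ + 5)·(λ - 11).
Eigenvalues: -5, 1, 11.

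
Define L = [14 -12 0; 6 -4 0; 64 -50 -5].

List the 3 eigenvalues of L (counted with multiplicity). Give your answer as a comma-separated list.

Set up det(μI - L) = 0.
Cofactor expansion gives p(μ) = μ^3 - 5μ^2 - 34μ + 80.
Try μ = -5: p(-5) = 0, so -5 is a root.
Dividing by (μ + 5) leaves μ^2 - 10μ + 16.
The quadratic factors as (μ - 2)·(μ - 8).
Eigenvalues: -5, 2, 8.

-5, 2, 8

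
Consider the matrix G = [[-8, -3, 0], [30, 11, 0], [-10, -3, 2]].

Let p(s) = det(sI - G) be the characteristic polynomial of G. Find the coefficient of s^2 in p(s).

-5

The coefficient of s^2 of det(sI - G) is −trace(G).
trace(G) = (-8) + (11) + (2) = 5, so the coefficient is -5.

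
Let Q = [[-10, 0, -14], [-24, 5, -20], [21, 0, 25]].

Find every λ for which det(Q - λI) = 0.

The characteristic polynomial is p(s) = det(sI - Q).
Cofactor expansion gives p(s) = s^3 - 20s^2 + 119s - 220.
Try s = 5: p(5) = 0, so 5 is a root.
Dividing by (s - 5) leaves s^2 - 15s + 44.
The quadratic factors as (s - 4)·(s - 11).
Eigenvalues: 4, 5, 11.

4, 5, 11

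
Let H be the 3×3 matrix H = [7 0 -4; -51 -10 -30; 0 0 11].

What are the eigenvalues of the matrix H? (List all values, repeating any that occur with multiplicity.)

Compute the characteristic polynomial p(λ) = det(λI - H).
Expanding the 3×3 determinant: p(λ) = λ^3 - 8λ^2 - 103λ + 770.
Since p(-10) = 0, λ = -10 is a root.
Dividing by (λ + 10) leaves λ^2 - 18λ + 77.
The quadratic factors as (λ - 7)·(λ - 11).
Eigenvalues: -10, 7, 11.

-10, 7, 11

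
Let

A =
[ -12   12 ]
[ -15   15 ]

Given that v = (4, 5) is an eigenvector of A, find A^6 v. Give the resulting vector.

First find the eigenvalue: Av = (12, 15) = 3·(4, 5), so λ = 3.
Then A^6 v = λ^6·v = 3^6·(4, 5) = 729·(4, 5) = (2916, 3645).

(2916, 3645)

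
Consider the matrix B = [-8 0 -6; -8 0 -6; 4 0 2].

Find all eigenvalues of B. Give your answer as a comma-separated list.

-4, -2, 0

Set up det(rI - B) = 0.
Cofactor expansion gives p(r) = r^3 + 6r^2 + 8r.
Since p(-2) = 0, r = -2 is a root.
Factor out (r + 2): p(r) = (r + 2)·(r^2 + 4r).
The quadratic factors as (r + 4)·r.
Eigenvalues: -4, -2, 0.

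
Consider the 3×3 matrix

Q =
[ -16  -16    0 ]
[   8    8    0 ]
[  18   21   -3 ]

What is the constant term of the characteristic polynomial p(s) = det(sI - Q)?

p(0) = det(0·I − Q) = det(−Q) = (−1)^3·det(Q).
det(Q) = 0, so p(0) = 0.

0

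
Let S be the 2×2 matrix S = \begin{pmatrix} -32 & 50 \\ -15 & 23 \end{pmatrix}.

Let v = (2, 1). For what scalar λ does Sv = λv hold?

Compute Sv: S·(2, 1) = (-14, -7).
Since Sv = λv, compare component 1: -14 = λ·2, so λ = -7.

-7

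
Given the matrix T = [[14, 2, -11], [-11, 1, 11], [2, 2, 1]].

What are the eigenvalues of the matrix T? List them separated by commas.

1, 3, 12

The characteristic polynomial is p(s) = det(sI - T).
Expanding along the first row, p(s) = s^3 - 16s^2 + 51s - 36.
Try s = 1: p(1) = 0, so 1 is a root.
Factor out (s - 1): p(s) = (s - 1)·(s^2 - 15s + 36).
The quadratic factors as (s - 3)·(s - 12).
Eigenvalues: 1, 3, 12.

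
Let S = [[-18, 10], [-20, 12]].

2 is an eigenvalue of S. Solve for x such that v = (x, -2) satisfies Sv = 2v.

We need (S - 2I)v = 0.
S - 2I = [[-20, 10], [-20, 10]].
Row 1: (-20)·x + (10)·-2 = 0
Row 2: (-20)·x + (10)·-2 = 0
Solving gives x = -1.
Check: S·(-1, -2) = (-2, -4) = 2·(-1, -2).

-1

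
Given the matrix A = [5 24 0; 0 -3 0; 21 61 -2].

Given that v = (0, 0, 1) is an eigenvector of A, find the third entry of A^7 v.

First find the eigenvalue: Av = (0, 0, -2) = -2·(0, 0, 1), so λ = -2.
Then A^7 v = λ^7·v = (-2)^7·(0, 0, 1) = -128·(0, 0, 1) = (0, 0, -128).

-128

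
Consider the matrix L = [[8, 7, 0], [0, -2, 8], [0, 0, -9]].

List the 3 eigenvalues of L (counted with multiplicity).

-9, -2, 8

L is upper triangular, so its eigenvalues are the diagonal entries.
Diagonal: 8, -2, -9.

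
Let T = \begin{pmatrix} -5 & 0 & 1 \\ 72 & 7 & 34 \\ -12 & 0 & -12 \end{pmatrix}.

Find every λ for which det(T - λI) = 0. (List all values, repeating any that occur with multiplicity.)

-9, -8, 7

The characteristic polynomial is p(s) = det(sI - T).
Expanding the 3×3 determinant: p(s) = s^3 + 10s^2 - 47s - 504.
Since p(7) = 0, s = 7 is a root.
Factor out (s - 7): p(s) = (s - 7)·(s^2 + 17s + 72).
The quadratic factors as (s + 9)·(s + 8).
Eigenvalues: -9, -8, 7.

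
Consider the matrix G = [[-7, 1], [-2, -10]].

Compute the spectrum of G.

-9, -8

det(G - lambda·I) = (-7 - lambda)(-10 - lambda) - (1)·(-2) = lambda^2 + 17·lambda + 72.
This factors as (lambda + 9)·(lambda + 8) = 0.
Eigenvalues: -9, -8.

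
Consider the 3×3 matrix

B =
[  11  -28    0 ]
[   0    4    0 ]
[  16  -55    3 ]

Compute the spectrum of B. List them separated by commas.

The characteristic polynomial is p(λ) = det(λI - B).
Expanding along the first row, p(λ) = λ^3 - 18λ^2 + 89λ - 132.
Since p(4) = 0, λ = 4 is a root.
Factor out (λ - 4): p(λ) = (λ - 4)·(λ^2 - 14λ + 33).
The quadratic factors as (λ - 3)·(λ - 11).
Eigenvalues: 3, 4, 11.

3, 4, 11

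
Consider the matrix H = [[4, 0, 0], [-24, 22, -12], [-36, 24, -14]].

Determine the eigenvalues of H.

The characteristic polynomial is p(lambda) = det(lambda·I - H).
Expanding along the first row, p(lambda) = lambda^3 - 12·lambda^2 + 12·lambda + 80.
Try lambda = -2: p(-2) = 0, so -2 is a root.
Dividing by (lambda + 2) leaves lambda^2 - 14·lambda + 40.
The quadratic factors as (lambda - 4)·(lambda - 10).
Eigenvalues: -2, 4, 10.

-2, 4, 10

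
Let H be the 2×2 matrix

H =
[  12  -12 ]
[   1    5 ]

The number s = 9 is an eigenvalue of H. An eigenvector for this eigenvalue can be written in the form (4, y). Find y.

1

We need (H - 9I)v = 0.
H - 9I = [[3, -12], [1, -4]].
Row 1: (3)·4 + (-12)·y = 0
Row 2: (1)·4 + (-4)·y = 0
Solving gives y = 1.
Check: H·(4, 1) = (36, 9) = 9·(4, 1).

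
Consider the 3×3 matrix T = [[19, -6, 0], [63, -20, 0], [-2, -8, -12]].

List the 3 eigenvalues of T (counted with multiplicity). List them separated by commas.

Compute the characteristic polynomial p(λ) = det(λI - T).
Expanding along the first row, p(λ) = λ^3 + 13λ^2 + 10λ - 24.
Since p(1) = 0, λ = 1 is a root.
Dividing by (λ - 1) leaves λ^2 + 14λ + 24.
The quadratic factors as (λ + 12)·(λ + 2).
Eigenvalues: -12, -2, 1.

-12, -2, 1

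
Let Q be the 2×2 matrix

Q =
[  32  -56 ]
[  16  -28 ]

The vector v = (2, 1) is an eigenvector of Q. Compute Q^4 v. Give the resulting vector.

First find the eigenvalue: Qv = (8, 4) = 4·(2, 1), so λ = 4.
Then Q^4 v = λ^4·v = 4^4·(2, 1) = 256·(2, 1) = (512, 256).

(512, 256)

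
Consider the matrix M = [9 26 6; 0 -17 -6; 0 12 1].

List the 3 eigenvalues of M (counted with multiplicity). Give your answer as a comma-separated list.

-11, -5, 9

The characteristic polynomial is p(μ) = det(μI - M).
Expanding along the first row, p(μ) = μ^3 + 7μ^2 - 89μ - 495.
Try μ = 9: p(9) = 0, so 9 is a root.
Factor out (μ - 9): p(μ) = (μ - 9)·(μ^2 + 16μ + 55).
The quadratic factors as (μ + 11)·(μ + 5).
Eigenvalues: -11, -5, 9.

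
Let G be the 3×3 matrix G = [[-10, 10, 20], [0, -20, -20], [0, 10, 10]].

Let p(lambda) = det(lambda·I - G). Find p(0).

p(0) = det(0·I − G) = det(−G) = (−1)^3·det(G).
det(G) = 0, so p(0) = 0.

0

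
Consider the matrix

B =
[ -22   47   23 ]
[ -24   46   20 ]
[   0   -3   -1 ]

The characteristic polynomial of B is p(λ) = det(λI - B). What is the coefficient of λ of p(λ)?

152

p(λ) = λ^3 - 23λ^2 + 152λ - 220.
The coefficient of λ is 152.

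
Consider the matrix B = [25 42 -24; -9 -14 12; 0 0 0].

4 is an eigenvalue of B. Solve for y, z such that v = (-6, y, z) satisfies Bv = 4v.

3, 0

We need (B - 4I)v = 0.
B - 4I = [[21, 42, -24], [-9, -18, 12], [0, 0, -4]].
Row 1: (21)·-6 + (42)·y + (-24)·z = 0
Row 2: (-9)·-6 + (-18)·y + (12)·z = 0
Row 3: (0)·-6 + (0)·y + (-4)·z = 0
Solving gives y = 3, z = 0.
Check: B·(-6, 3, 0) = (-24, 12, 0) = 4·(-6, 3, 0).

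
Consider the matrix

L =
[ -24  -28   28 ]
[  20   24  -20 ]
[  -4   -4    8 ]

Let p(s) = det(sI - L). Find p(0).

p(0) = det(0·I − L) = det(−L) = (−1)^3·det(L).
det(L) = 0, so p(0) = 0.

0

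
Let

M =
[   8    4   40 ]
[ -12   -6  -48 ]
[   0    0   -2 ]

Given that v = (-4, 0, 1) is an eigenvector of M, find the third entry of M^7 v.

-128

First find the eigenvalue: Mv = (8, 0, -2) = -2·(-4, 0, 1), so λ = -2.
Then M^7 v = λ^7·v = (-2)^7·(-4, 0, 1) = -128·(-4, 0, 1) = (512, 0, -128).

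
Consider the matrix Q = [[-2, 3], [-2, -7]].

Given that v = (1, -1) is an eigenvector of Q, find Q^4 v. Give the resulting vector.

First find the eigenvalue: Qv = (-5, 5) = -5·(1, -1), so λ = -5.
Then Q^4 v = λ^4·v = (-5)^4·(1, -1) = 625·(1, -1) = (625, -625).

(625, -625)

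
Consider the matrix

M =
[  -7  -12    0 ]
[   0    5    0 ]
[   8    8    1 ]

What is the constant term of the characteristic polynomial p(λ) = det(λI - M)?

35

p(0) = det(0·I − M) = det(−M) = (−1)^3·det(M).
det(M) = -35, so p(0) = 35.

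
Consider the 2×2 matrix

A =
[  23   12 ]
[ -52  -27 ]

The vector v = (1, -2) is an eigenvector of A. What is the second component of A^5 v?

2

First find the eigenvalue: Av = (-1, 2) = -1·(1, -2), so λ = -1.
Then A^5 v = λ^5·v = (-1)^5·(1, -2) = -1·(1, -2) = (-1, 2).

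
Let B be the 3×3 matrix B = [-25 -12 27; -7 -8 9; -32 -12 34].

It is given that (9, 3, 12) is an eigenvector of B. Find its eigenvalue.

Compute Bv: B·(9, 3, 12) = (63, 21, 84).
Since Bv = λv, compare component 1: 63 = λ·9, so λ = 7.

7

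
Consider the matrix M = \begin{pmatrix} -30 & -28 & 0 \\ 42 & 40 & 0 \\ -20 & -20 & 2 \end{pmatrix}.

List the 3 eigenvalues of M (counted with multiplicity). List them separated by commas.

The characteristic polynomial is p(t) = det(tI - M).
Cofactor expansion gives p(t) = t^3 - 12t^2 - 4t + 48.
Try t = -2: p(-2) = 0, so -2 is a root.
Factor out (t + 2): p(t) = (t + 2)·(t^2 - 14t + 24).
The quadratic factors as (t - 2)·(t - 12).
Eigenvalues: -2, 2, 12.

-2, 2, 12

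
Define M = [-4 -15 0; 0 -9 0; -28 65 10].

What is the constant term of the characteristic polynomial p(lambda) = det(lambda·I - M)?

p(0) = det(0·I − M) = det(−M) = (−1)^3·det(M).
det(M) = 360, so p(0) = -360.

-360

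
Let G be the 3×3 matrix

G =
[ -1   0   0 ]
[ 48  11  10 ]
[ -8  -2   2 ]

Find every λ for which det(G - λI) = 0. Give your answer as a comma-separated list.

-1, 6, 7

Set up det(lambda·I - G) = 0.
Expanding the 3×3 determinant: p(lambda) = lambda^3 - 12·lambda^2 + 29·lambda + 42.
Rational-root test: lambda = 7 gives p(7) = 0.
Factor out (lambda - 7): p(lambda) = (lambda - 7)·(lambda^2 - 5·lambda - 6).
The quadratic factors as (lambda + 1)·(lambda - 6).
Eigenvalues: -1, 6, 7.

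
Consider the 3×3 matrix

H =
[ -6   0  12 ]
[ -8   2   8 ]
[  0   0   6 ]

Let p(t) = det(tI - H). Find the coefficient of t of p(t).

-36

p(t) = t^3 - 2t^2 - 36t + 72.
The coefficient of t is -36.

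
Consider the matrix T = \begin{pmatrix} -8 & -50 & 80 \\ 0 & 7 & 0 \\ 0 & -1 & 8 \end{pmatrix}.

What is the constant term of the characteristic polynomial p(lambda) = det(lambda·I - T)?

448

p(0) = det(0·I − T) = det(−T) = (−1)^3·det(T).
det(T) = -448, so p(0) = 448.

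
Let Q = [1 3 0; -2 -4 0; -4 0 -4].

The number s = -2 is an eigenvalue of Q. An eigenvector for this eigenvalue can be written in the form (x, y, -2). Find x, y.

1, -1

We need (Q + 2I)v = 0.
Q + 2I = [[3, 3, 0], [-2, -2, 0], [-4, 0, -2]].
Row 1: (3)·x + (3)·y + (0)·-2 = 0
Row 2: (-2)·x + (-2)·y + (0)·-2 = 0
Row 3: (-4)·x + (0)·y + (-2)·-2 = 0
Solving gives x = 1, y = -1.
Check: Q·(1, -1, -2) = (-2, 2, 4) = -2·(1, -1, -2).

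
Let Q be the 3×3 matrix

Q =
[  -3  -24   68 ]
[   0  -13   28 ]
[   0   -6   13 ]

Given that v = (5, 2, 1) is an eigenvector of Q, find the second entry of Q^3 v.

First find the eigenvalue: Qv = (5, 2, 1) = 1·(5, 2, 1), so λ = 1.
Then Q^3 v = λ^3·v = 1^3·(5, 2, 1) = 1·(5, 2, 1) = (5, 2, 1).

2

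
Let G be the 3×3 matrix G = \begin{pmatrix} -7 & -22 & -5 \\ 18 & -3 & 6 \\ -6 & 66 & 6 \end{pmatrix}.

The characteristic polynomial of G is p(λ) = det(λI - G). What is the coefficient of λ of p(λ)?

p(λ) = λ^3 + 4λ^2 - 69λ - 216.
The coefficient of λ is -69.

-69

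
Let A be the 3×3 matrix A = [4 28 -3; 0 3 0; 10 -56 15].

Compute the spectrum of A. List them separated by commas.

3, 9, 10

Compute the characteristic polynomial p(λ) = det(λI - A).
Expanding along the first row, p(λ) = λ^3 - 22λ^2 + 147λ - 270.
Try λ = 9: p(9) = 0, so 9 is a root.
Factor out (λ - 9): p(λ) = (λ - 9)·(λ^2 - 13λ + 30).
The quadratic factors as (λ - 3)·(λ - 10).
Eigenvalues: 3, 9, 10.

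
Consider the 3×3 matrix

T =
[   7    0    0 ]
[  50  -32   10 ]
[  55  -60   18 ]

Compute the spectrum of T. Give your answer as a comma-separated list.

-12, -2, 7

Compute the characteristic polynomial p(s) = det(sI - T).
Cofactor expansion gives p(s) = s^3 + 7s^2 - 74s - 168.
Rational-root test: s = -2 gives p(-2) = 0.
Dividing by (s + 2) leaves s^2 + 5s - 84.
The quadratic factors as (s + 12)·(s - 7).
Eigenvalues: -12, -2, 7.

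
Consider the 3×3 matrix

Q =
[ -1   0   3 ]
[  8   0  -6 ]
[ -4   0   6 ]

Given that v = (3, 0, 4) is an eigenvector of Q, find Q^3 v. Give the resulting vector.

(81, 0, 108)

First find the eigenvalue: Qv = (9, 0, 12) = 3·(3, 0, 4), so λ = 3.
Then Q^3 v = λ^3·v = 3^3·(3, 0, 4) = 27·(3, 0, 4) = (81, 0, 108).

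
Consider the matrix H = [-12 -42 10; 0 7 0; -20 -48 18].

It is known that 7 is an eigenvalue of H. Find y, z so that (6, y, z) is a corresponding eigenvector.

We need (H - 7I)v = 0.
H - 7I = [[-19, -42, 10], [0, 0, 0], [-20, -48, 11]].
Row 1: (-19)·6 + (-42)·y + (10)·z = 0
Row 2: (0)·6 + (0)·y + (0)·z = 0
Row 3: (-20)·6 + (-48)·y + (11)·z = 0
Solving gives y = 3, z = 24.
Check: H·(6, 3, 24) = (42, 21, 168) = 7·(6, 3, 24).

3, 24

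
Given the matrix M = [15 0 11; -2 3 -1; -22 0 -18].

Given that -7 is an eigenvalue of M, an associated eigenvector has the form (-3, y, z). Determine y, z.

We need (M + 7I)v = 0.
M + 7I = [[22, 0, 11], [-2, 10, -1], [-22, 0, -11]].
Row 1: (22)·-3 + (0)·y + (11)·z = 0
Row 2: (-2)·-3 + (10)·y + (-1)·z = 0
Row 3: (-22)·-3 + (0)·y + (-11)·z = 0
Solving gives y = 0, z = 6.
Check: M·(-3, 0, 6) = (21, 0, -42) = -7·(-3, 0, 6).

0, 6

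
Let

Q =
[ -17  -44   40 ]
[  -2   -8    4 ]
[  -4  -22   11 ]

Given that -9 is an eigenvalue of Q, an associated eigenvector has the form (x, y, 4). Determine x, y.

We need (Q + 9I)v = 0.
Q + 9I = [[-8, -44, 40], [-2, 1, 4], [-4, -22, 20]].
Row 1: (-8)·x + (-44)·y + (40)·4 = 0
Row 2: (-2)·x + (1)·y + (4)·4 = 0
Row 3: (-4)·x + (-22)·y + (20)·4 = 0
Solving gives x = 9, y = 2.
Check: Q·(9, 2, 4) = (-81, -18, -36) = -9·(9, 2, 4).

9, 2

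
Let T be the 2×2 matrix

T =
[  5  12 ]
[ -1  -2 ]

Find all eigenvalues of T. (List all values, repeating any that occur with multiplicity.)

det(T - μI) = (5 - μ)(-2 - μ) - (12)·(-1) = μ^2 - 3μ + 2.
This factors as (μ - 1)·(μ - 2) = 0.
Eigenvalues: 1, 2.

1, 2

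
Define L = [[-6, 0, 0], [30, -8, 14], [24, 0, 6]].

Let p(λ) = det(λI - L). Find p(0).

p(0) = det(0·I − L) = det(−L) = (−1)^3·det(L).
det(L) = 288, so p(0) = -288.

-288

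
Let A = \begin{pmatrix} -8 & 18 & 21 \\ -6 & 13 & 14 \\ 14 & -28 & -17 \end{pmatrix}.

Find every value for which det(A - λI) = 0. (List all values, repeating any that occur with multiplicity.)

-10, -3, 1

Set up det(rI - A) = 0.
Expanding along the first row, p(r) = r^3 + 12r^2 + 17r - 30.
Rational-root test: r = 1 gives p(1) = 0.
Dividing by (r - 1) leaves r^2 + 13r + 30.
The quadratic factors as (r + 10)·(r + 3).
Eigenvalues: -10, -3, 1.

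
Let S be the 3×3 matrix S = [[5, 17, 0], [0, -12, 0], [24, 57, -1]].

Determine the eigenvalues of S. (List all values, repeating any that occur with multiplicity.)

Set up det(λI - S) = 0.
Expanding along the first row, p(λ) = λ^3 + 8λ^2 - 53λ - 60.
Since p(-12) = 0, λ = -12 is a root.
Dividing by (λ + 12) leaves λ^2 - 4λ - 5.
The quadratic factors as (λ + 1)·(λ - 5).
Eigenvalues: -12, -1, 5.

-12, -1, 5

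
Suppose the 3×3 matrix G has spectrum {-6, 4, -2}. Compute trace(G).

-4

trace(G) is the sum of the eigenvalues: (-6) + (4) + (-2) = -4.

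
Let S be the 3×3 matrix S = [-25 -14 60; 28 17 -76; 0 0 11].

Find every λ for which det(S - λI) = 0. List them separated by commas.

Compute the characteristic polynomial p(lambda) = det(lambda·I - S).
Expanding along the first row, p(lambda) = lambda^3 - 3·lambda^2 - 121·lambda + 363.
Rational-root test: lambda = -11 gives p(-11) = 0.
Dividing by (lambda + 11) leaves lambda^2 - 14·lambda + 33.
The quadratic factors as (lambda - 3)·(lambda - 11).
Eigenvalues: -11, 3, 11.

-11, 3, 11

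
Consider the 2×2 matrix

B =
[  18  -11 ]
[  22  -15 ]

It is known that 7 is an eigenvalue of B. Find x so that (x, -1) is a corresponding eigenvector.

-1

We need (B - 7I)v = 0.
B - 7I = [[11, -11], [22, -22]].
Row 1: (11)·x + (-11)·-1 = 0
Row 2: (22)·x + (-22)·-1 = 0
Solving gives x = -1.
Check: B·(-1, -1) = (-7, -7) = 7·(-1, -1).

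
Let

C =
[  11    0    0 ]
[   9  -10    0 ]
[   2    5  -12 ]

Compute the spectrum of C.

-12, -10, 11

C is lower triangular, so its eigenvalues are the diagonal entries.
Diagonal: 11, -10, -12.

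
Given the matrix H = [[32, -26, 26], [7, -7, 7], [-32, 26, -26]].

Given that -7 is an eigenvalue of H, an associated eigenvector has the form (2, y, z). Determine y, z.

1, -2

We need (H + 7I)v = 0.
H + 7I = [[39, -26, 26], [7, 0, 7], [-32, 26, -19]].
Row 1: (39)·2 + (-26)·y + (26)·z = 0
Row 2: (7)·2 + (0)·y + (7)·z = 0
Row 3: (-32)·2 + (26)·y + (-19)·z = 0
Solving gives y = 1, z = -2.
Check: H·(2, 1, -2) = (-14, -7, 14) = -7·(2, 1, -2).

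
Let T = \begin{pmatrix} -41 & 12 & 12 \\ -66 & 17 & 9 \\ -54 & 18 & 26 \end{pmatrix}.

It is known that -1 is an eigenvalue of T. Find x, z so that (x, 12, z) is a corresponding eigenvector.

We need (T + 1I)v = 0.
T + 1I = [[-40, 12, 12], [-66, 18, 9], [-54, 18, 27]].
Row 1: (-40)·x + (12)·12 + (12)·z = 0
Row 2: (-66)·x + (18)·12 + (9)·z = 0
Row 3: (-54)·x + (18)·12 + (27)·z = 0
Solving gives x = 3, z = -2.
Check: T·(3, 12, -2) = (-3, -12, 2) = -1·(3, 12, -2).

3, -2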